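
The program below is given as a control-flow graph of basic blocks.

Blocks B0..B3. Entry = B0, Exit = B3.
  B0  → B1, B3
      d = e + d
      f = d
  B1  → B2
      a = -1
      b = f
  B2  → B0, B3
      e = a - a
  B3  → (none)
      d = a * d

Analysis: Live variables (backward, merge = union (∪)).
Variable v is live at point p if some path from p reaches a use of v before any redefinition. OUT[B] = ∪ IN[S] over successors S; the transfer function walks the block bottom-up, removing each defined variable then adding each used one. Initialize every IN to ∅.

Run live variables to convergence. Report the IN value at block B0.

Answer: {a, d, e}

Derivation:
Per-block solution:
  B0:  IN={a, d, e}  OUT={a, d, f}
  B1:  IN={d, f}  OUT={a, d}
  B2:  IN={a, d}  OUT={a, d, e}
  B3:  IN={a, d}  OUT={}

Merge at B0: OUT[B0] = IN[B1] ⊔ IN[B3] = {a, d, f}
Applying B0's transfer function to that OUT value gives IN[B0] (row B0 above).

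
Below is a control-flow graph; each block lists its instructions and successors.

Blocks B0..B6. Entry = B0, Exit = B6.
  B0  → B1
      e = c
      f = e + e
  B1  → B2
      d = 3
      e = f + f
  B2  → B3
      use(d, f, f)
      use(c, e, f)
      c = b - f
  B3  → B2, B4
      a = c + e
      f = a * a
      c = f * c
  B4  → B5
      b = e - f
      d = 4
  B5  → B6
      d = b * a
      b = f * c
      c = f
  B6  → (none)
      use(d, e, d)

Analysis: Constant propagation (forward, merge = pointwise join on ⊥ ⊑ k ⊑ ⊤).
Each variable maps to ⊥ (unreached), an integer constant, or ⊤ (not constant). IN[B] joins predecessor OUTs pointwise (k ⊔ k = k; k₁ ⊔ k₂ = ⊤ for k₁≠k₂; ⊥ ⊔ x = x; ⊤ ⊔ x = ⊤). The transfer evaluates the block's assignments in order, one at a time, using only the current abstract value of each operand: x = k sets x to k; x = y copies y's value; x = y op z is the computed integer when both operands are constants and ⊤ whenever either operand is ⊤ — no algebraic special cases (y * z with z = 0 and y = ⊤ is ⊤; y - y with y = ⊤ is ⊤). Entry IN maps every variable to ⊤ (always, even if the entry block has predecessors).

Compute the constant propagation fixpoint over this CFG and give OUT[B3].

Per-block solution:
  B0:  IN=(all ⊤)  OUT=(all ⊤)
  B1:  IN=(all ⊤)  OUT={d:3; rest ⊤}
  B2:  IN={d:3; rest ⊤}  OUT={d:3; rest ⊤}
  B3:  IN={d:3; rest ⊤}  OUT={d:3; rest ⊤}
  B4:  IN={d:3; rest ⊤}  OUT={d:4; rest ⊤}
  B5:  IN={d:4; rest ⊤}  OUT=(all ⊤)
  B6:  IN=(all ⊤)  OUT=(all ⊤)

Merge at B3: IN[B3] = OUT[B2] = {a: ⊤, b: ⊤, c: ⊤, d: 3, e: ⊤, f: ⊤}
Applying B3's transfer function to that IN value gives OUT[B3] (row B3 above).

Answer: {a: ⊤, b: ⊤, c: ⊤, d: 3, e: ⊤, f: ⊤}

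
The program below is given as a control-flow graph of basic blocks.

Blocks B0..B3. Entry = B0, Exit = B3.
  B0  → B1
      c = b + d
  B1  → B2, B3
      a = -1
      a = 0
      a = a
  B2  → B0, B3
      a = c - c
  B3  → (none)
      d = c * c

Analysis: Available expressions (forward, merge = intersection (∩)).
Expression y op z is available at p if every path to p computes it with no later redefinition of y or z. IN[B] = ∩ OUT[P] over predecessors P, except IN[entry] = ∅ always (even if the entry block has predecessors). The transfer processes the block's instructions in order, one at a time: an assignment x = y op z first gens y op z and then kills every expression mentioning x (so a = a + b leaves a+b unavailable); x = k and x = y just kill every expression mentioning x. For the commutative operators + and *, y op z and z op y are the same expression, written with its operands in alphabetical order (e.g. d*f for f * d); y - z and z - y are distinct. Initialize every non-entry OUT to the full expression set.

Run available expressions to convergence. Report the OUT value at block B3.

Converged values:
  B0:   IN={}   OUT={b+d}
  B1:   IN={b+d}   OUT={b+d}
  B2:   IN={b+d}   OUT={b+d, c-c}
  B3:   IN={b+d}   OUT={c*c}

Merge at B3: IN[B3] = OUT[B1] ∩ OUT[B2] = {b+d}
Applying B3's transfer function to that IN value gives OUT[B3] (row B3 above).

Answer: {c*c}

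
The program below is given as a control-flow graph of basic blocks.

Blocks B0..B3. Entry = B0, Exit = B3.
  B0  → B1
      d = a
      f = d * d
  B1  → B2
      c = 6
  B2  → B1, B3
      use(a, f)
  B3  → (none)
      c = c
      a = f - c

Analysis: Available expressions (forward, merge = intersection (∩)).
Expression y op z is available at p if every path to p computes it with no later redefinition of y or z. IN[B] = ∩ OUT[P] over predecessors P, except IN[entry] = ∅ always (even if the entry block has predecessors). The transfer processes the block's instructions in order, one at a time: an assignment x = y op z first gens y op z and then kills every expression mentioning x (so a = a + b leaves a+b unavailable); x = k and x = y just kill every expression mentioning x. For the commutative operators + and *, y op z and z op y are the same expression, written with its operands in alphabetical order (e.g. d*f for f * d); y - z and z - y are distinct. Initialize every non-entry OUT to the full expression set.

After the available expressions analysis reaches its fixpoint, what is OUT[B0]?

Converged values:
  B0:   IN={}   OUT={d*d}
  B1:   IN={d*d}   OUT={d*d}
  B2:   IN={d*d}   OUT={d*d}
  B3:   IN={d*d}   OUT={d*d, f-c}

B0 is the boundary node: IN[B0] = {}
Applying B0's transfer function to that IN value gives OUT[B0] (row B0 above).

Answer: {d*d}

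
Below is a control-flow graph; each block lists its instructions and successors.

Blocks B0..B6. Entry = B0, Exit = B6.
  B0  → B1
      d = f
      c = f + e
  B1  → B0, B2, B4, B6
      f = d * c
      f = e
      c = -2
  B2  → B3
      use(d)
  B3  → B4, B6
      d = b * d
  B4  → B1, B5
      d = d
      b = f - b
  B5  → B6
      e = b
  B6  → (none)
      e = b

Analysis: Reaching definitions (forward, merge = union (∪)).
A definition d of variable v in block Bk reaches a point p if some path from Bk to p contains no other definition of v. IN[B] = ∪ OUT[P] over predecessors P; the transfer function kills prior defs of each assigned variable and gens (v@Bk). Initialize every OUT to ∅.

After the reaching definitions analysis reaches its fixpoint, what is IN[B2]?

Answer: {b@B4, c@B1, d@B0, d@B4, f@B1}

Working:
Fixpoint table:
  B0: | IN={b@B4, c@B1, d@B0, d@B4, f@B1} | OUT={b@B4, c@B0, d@B0, f@B1}
  B1: | IN={b@B4, c@B0, c@B1, d@B0, d@B4, f@B1} | OUT={b@B4, c@B1, d@B0, d@B4, f@B1}
  B2: | IN={b@B4, c@B1, d@B0, d@B4, f@B1} | OUT={b@B4, c@B1, d@B0, d@B4, f@B1}
  B3: | IN={b@B4, c@B1, d@B0, d@B4, f@B1} | OUT={b@B4, c@B1, d@B3, f@B1}
  B4: | IN={b@B4, c@B1, d@B0, d@B3, d@B4, f@B1} | OUT={b@B4, c@B1, d@B4, f@B1}
  B5: | IN={b@B4, c@B1, d@B4, f@B1} | OUT={b@B4, c@B1, d@B4, e@B5, f@B1}
  B6: | IN={b@B4, c@B1, d@B0, d@B3, d@B4, e@B5, f@B1} | OUT={b@B4, c@B1, d@B0, d@B3, d@B4, e@B6, f@B1}

Merge at B2: IN[B2] = OUT[B1] = {b@B4, c@B1, d@B0, d@B4, f@B1}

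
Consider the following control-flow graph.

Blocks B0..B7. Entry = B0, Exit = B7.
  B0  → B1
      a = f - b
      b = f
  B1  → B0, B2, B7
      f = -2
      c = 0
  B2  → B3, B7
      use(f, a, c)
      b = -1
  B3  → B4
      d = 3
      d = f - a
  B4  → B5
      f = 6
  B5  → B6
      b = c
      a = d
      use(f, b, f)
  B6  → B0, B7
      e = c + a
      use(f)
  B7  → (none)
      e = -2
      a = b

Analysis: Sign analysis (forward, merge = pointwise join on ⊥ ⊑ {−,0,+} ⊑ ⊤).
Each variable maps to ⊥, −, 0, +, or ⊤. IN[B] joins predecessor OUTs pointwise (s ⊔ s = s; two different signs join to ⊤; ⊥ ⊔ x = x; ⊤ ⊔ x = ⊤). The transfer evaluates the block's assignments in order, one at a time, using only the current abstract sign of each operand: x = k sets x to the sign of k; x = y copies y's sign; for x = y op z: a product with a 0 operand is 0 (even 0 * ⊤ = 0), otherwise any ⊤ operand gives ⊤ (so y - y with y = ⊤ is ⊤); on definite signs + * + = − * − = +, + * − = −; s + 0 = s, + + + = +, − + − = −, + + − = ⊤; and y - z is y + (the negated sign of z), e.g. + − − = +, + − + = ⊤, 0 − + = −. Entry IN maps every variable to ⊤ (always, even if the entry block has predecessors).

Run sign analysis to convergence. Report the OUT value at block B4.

Per-block solution:
  B0:  IN=(all ⊤)  OUT=(all ⊤)
  B1:  IN=(all ⊤)  OUT={c:0, f:-; rest ⊤}
  B2:  IN={c:0, f:-; rest ⊤}  OUT={b:-, c:0, f:-; rest ⊤}
  B3:  IN={b:-, c:0, f:-; rest ⊤}  OUT={b:-, c:0, f:-; rest ⊤}
  B4:  IN={b:-, c:0, f:-; rest ⊤}  OUT={b:-, c:0, f:+; rest ⊤}
  B5:  IN={b:-, c:0, f:+; rest ⊤}  OUT={b:0, c:0, f:+; rest ⊤}
  B6:  IN={b:0, c:0, f:+; rest ⊤}  OUT={b:0, c:0, f:+; rest ⊤}
  B7:  IN={c:0; rest ⊤}  OUT={c:0, e:-; rest ⊤}

Merge at B4: IN[B4] = OUT[B3] = {a: ⊤, b: -, c: 0, d: ⊤, e: ⊤, f: -}
Applying B4's transfer function to that IN value gives OUT[B4] (row B4 above).

Answer: {a: ⊤, b: -, c: 0, d: ⊤, e: ⊤, f: +}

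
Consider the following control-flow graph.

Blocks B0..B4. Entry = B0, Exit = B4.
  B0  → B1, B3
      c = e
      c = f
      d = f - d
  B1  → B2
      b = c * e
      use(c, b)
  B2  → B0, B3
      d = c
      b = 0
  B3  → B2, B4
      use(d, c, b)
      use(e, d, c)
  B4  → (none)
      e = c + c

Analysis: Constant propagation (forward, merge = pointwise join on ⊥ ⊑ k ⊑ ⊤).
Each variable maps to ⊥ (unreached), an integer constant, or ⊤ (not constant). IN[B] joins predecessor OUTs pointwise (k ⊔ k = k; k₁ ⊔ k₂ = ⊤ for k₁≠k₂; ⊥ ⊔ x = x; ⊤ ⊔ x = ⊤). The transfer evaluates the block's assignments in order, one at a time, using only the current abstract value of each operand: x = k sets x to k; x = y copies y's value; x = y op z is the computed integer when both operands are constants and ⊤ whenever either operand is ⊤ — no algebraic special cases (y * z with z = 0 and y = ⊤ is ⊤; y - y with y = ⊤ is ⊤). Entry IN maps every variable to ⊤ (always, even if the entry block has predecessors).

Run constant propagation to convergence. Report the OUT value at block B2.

Per-block solution:
  B0:   IN=(all ⊤)   OUT=(all ⊤)
  B1:   IN=(all ⊤)   OUT=(all ⊤)
  B2:   IN=(all ⊤)   OUT={b:0; rest ⊤}
  B3:   IN=(all ⊤)   OUT=(all ⊤)
  B4:   IN=(all ⊤)   OUT=(all ⊤)

Merge at B2: IN[B2] = OUT[B1] ⊔ OUT[B3] = {a: ⊤, b: ⊤, c: ⊤, d: ⊤, e: ⊤, f: ⊤}
Applying B2's transfer function to that IN value gives OUT[B2] (row B2 above).

Answer: {a: ⊤, b: 0, c: ⊤, d: ⊤, e: ⊤, f: ⊤}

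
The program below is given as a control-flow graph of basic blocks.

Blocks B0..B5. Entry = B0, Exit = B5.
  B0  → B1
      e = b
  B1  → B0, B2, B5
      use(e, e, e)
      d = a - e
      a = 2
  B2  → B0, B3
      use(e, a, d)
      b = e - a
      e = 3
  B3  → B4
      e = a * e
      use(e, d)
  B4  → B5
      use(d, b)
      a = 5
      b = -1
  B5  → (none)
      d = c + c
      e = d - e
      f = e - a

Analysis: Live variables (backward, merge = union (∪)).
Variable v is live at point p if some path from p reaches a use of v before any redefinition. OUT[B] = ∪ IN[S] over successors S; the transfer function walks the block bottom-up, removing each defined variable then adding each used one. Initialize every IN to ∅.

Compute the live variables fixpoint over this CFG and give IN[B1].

Answer: {a, b, c, e}

Derivation:
Per-block solution:
  B0: | IN={a, b, c} | OUT={a, b, c, e}
  B1: | IN={a, b, c, e} | OUT={a, b, c, d, e}
  B2: | IN={a, c, d, e} | OUT={a, b, c, d, e}
  B3: | IN={a, b, c, d, e} | OUT={b, c, d, e}
  B4: | IN={b, c, d, e} | OUT={a, c, e}
  B5: | IN={a, c, e} | OUT={}

Merge at B1: OUT[B1] = IN[B0] ⊔ IN[B2] ⊔ IN[B5] = {a, b, c, d, e}
Applying B1's transfer function to that OUT value gives IN[B1] (row B1 above).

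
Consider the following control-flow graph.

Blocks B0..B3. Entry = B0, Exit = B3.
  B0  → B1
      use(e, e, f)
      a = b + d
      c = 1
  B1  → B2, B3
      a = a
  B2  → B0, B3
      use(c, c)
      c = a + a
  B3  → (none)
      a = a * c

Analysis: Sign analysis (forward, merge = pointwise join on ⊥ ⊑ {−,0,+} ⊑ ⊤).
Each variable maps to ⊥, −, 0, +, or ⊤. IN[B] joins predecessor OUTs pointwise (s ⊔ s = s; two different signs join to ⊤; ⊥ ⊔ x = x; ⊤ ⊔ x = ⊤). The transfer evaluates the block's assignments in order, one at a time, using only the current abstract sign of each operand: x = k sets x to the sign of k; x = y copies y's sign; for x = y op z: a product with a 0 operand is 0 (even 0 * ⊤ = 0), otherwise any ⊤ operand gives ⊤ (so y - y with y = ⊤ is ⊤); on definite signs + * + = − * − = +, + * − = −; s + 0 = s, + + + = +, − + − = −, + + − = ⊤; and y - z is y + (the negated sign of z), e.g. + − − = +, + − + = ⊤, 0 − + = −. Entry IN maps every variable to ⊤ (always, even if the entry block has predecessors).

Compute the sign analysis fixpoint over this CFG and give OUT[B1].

Answer: {a: ⊤, b: ⊤, c: +, d: ⊤, e: ⊤, f: ⊤}

Derivation:
Converged values:
  B0:   IN=(all ⊤)   OUT={c:+; rest ⊤}
  B1:   IN={c:+; rest ⊤}   OUT={c:+; rest ⊤}
  B2:   IN={c:+; rest ⊤}   OUT=(all ⊤)
  B3:   IN=(all ⊤)   OUT=(all ⊤)

Merge at B1: IN[B1] = OUT[B0] = {a: ⊤, b: ⊤, c: +, d: ⊤, e: ⊤, f: ⊤}
Applying B1's transfer function to that IN value gives OUT[B1] (row B1 above).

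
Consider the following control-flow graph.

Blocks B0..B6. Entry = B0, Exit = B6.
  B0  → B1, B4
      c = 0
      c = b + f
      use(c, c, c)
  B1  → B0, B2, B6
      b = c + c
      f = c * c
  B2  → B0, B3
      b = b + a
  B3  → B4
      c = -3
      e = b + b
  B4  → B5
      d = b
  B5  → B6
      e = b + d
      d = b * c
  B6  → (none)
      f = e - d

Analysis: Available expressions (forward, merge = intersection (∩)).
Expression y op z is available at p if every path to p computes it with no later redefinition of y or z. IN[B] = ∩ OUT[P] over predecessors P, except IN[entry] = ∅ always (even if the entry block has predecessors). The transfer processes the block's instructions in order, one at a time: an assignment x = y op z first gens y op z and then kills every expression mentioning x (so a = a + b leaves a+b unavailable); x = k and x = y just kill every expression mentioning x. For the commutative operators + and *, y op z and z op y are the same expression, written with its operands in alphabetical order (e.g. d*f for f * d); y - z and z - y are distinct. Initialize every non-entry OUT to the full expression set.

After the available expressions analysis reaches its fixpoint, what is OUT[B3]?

Answer: {b+b}

Trace:
Fixpoint table:
  B0:   IN={}   OUT={b+f}
  B1:   IN={b+f}   OUT={c*c, c+c}
  B2:   IN={c*c, c+c}   OUT={c*c, c+c}
  B3:   IN={c*c, c+c}   OUT={b+b}
  B4:   IN={}   OUT={}
  B5:   IN={}   OUT={b*c}
  B6:   IN={}   OUT={e-d}

Merge at B3: IN[B3] = OUT[B2] = {c*c, c+c}
Applying B3's transfer function to that IN value gives OUT[B3] (row B3 above).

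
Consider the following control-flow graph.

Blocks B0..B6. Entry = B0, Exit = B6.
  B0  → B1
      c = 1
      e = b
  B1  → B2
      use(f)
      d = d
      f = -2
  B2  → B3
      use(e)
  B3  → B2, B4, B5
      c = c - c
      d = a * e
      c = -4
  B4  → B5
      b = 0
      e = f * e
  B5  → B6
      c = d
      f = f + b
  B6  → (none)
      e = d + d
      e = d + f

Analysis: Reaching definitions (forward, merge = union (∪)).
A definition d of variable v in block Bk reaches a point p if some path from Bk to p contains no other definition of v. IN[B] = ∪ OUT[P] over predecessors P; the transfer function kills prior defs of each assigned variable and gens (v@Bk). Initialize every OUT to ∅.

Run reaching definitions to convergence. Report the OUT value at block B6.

Answer: {b@B4, c@B5, d@B3, e@B6, f@B5}

Working:
Per-block solution:
  B0:   IN={}   OUT={c@B0, e@B0}
  B1:   IN={c@B0, e@B0}   OUT={c@B0, d@B1, e@B0, f@B1}
  B2:   IN={c@B0, c@B3, d@B1, d@B3, e@B0, f@B1}   OUT={c@B0, c@B3, d@B1, d@B3, e@B0, f@B1}
  B3:   IN={c@B0, c@B3, d@B1, d@B3, e@B0, f@B1}   OUT={c@B3, d@B3, e@B0, f@B1}
  B4:   IN={c@B3, d@B3, e@B0, f@B1}   OUT={b@B4, c@B3, d@B3, e@B4, f@B1}
  B5:   IN={b@B4, c@B3, d@B3, e@B0, e@B4, f@B1}   OUT={b@B4, c@B5, d@B3, e@B0, e@B4, f@B5}
  B6:   IN={b@B4, c@B5, d@B3, e@B0, e@B4, f@B5}   OUT={b@B4, c@B5, d@B3, e@B6, f@B5}

Merge at B6: IN[B6] = OUT[B5] = {b@B4, c@B5, d@B3, e@B0, e@B4, f@B5}
Applying B6's transfer function to that IN value gives OUT[B6] (row B6 above).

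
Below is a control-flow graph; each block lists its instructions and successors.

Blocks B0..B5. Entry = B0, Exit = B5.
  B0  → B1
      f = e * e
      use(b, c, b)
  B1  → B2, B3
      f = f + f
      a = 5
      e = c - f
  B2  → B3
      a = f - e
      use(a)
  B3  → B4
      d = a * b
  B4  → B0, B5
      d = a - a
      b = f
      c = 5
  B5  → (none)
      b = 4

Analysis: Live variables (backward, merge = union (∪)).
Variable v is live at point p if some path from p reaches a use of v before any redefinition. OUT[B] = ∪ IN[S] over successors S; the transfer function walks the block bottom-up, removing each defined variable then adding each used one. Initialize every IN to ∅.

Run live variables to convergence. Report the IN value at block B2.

Answer: {b, e, f}

Derivation:
Converged values:
  B0: | IN={b, c, e} | OUT={b, c, f}
  B1: | IN={b, c, f} | OUT={a, b, e, f}
  B2: | IN={b, e, f} | OUT={a, b, e, f}
  B3: | IN={a, b, e, f} | OUT={a, e, f}
  B4: | IN={a, e, f} | OUT={b, c, e}
  B5: | IN={} | OUT={}

Merge at B2: OUT[B2] = IN[B3] = {a, b, e, f}
Applying B2's transfer function to that OUT value gives IN[B2] (row B2 above).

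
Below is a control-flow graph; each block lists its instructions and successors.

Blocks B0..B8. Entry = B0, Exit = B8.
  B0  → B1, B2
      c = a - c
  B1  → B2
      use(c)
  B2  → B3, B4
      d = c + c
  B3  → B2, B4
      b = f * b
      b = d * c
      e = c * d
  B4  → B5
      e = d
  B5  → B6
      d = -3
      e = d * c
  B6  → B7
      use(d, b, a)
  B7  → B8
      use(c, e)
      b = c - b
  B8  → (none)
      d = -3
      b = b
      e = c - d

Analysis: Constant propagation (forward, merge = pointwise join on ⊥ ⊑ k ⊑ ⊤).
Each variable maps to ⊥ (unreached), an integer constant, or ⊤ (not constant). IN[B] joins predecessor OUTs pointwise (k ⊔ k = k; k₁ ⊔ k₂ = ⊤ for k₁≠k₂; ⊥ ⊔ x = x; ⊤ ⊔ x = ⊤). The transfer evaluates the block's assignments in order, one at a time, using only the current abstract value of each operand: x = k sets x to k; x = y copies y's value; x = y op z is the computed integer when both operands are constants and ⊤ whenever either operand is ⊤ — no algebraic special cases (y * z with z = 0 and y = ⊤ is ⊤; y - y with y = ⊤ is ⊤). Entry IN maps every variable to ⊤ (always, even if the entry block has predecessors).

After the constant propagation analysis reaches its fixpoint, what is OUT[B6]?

Answer: {a: ⊤, b: ⊤, c: ⊤, d: -3, e: ⊤, f: ⊤}

Derivation:
Per-block solution:
  B0: | IN=(all ⊤) | OUT=(all ⊤)
  B1: | IN=(all ⊤) | OUT=(all ⊤)
  B2: | IN=(all ⊤) | OUT=(all ⊤)
  B3: | IN=(all ⊤) | OUT=(all ⊤)
  B4: | IN=(all ⊤) | OUT=(all ⊤)
  B5: | IN=(all ⊤) | OUT={d:-3; rest ⊤}
  B6: | IN={d:-3; rest ⊤} | OUT={d:-3; rest ⊤}
  B7: | IN={d:-3; rest ⊤} | OUT={d:-3; rest ⊤}
  B8: | IN={d:-3; rest ⊤} | OUT={d:-3; rest ⊤}

Merge at B6: IN[B6] = OUT[B5] = {a: ⊤, b: ⊤, c: ⊤, d: -3, e: ⊤, f: ⊤}
Applying B6's transfer function to that IN value gives OUT[B6] (row B6 above).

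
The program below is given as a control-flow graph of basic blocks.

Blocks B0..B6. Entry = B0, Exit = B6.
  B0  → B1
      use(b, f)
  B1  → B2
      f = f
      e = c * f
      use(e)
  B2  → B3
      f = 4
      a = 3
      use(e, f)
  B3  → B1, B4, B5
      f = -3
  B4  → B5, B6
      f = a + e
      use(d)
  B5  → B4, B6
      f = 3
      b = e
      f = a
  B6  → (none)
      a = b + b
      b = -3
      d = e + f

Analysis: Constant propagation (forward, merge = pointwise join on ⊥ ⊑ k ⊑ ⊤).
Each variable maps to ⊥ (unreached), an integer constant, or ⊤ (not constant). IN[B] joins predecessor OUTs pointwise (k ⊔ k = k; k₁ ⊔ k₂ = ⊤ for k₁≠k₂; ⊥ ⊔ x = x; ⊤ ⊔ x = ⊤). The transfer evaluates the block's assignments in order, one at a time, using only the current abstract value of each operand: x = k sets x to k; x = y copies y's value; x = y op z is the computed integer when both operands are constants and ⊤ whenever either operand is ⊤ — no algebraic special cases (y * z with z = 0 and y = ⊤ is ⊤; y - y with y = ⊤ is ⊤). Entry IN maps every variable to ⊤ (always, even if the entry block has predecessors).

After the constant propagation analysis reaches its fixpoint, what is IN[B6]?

Answer: {a: 3, b: ⊤, c: ⊤, d: ⊤, e: ⊤, f: ⊤}

Trace:
Converged values:
  B0:  IN=(all ⊤)  OUT=(all ⊤)
  B1:  IN=(all ⊤)  OUT=(all ⊤)
  B2:  IN=(all ⊤)  OUT={a:3, f:4; rest ⊤}
  B3:  IN={a:3, f:4; rest ⊤}  OUT={a:3, f:-3; rest ⊤}
  B4:  IN={a:3; rest ⊤}  OUT={a:3; rest ⊤}
  B5:  IN={a:3; rest ⊤}  OUT={a:3, f:3; rest ⊤}
  B6:  IN={a:3; rest ⊤}  OUT={b:-3; rest ⊤}

Merge at B6: IN[B6] = OUT[B4] ⊔ OUT[B5] = {a: 3, b: ⊤, c: ⊤, d: ⊤, e: ⊤, f: ⊤}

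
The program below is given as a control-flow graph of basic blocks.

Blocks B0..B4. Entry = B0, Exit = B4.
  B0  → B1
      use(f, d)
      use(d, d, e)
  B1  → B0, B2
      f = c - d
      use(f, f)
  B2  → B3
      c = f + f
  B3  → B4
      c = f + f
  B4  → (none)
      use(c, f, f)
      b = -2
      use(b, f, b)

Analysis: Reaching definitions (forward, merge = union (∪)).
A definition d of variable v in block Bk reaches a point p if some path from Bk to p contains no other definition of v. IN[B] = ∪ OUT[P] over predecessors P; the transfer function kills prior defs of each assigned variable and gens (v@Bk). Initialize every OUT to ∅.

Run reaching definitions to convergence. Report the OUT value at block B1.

Answer: {f@B1}

Working:
Per-block solution:
  B0: | IN={f@B1} | OUT={f@B1}
  B1: | IN={f@B1} | OUT={f@B1}
  B2: | IN={f@B1} | OUT={c@B2, f@B1}
  B3: | IN={c@B2, f@B1} | OUT={c@B3, f@B1}
  B4: | IN={c@B3, f@B1} | OUT={b@B4, c@B3, f@B1}

Merge at B1: IN[B1] = OUT[B0] = {f@B1}
Applying B1's transfer function to that IN value gives OUT[B1] (row B1 above).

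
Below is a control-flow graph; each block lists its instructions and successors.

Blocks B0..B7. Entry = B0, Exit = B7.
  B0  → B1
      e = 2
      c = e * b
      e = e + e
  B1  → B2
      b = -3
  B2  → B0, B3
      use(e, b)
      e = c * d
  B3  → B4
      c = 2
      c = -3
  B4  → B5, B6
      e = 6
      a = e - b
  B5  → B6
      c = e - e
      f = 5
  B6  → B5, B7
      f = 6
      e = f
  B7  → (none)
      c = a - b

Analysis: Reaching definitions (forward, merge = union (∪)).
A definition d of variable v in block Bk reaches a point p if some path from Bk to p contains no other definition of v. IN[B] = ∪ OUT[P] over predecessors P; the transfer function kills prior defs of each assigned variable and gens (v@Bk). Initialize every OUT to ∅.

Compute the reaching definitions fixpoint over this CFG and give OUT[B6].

Answer: {a@B4, b@B1, c@B3, c@B5, e@B6, f@B6}

Trace:
Per-block solution:
  B0: | IN={b@B1, c@B0, e@B2} | OUT={b@B1, c@B0, e@B0}
  B1: | IN={b@B1, c@B0, e@B0} | OUT={b@B1, c@B0, e@B0}
  B2: | IN={b@B1, c@B0, e@B0} | OUT={b@B1, c@B0, e@B2}
  B3: | IN={b@B1, c@B0, e@B2} | OUT={b@B1, c@B3, e@B2}
  B4: | IN={b@B1, c@B3, e@B2} | OUT={a@B4, b@B1, c@B3, e@B4}
  B5: | IN={a@B4, b@B1, c@B3, c@B5, e@B4, e@B6, f@B6} | OUT={a@B4, b@B1, c@B5, e@B4, e@B6, f@B5}
  B6: | IN={a@B4, b@B1, c@B3, c@B5, e@B4, e@B6, f@B5} | OUT={a@B4, b@B1, c@B3, c@B5, e@B6, f@B6}
  B7: | IN={a@B4, b@B1, c@B3, c@B5, e@B6, f@B6} | OUT={a@B4, b@B1, c@B7, e@B6, f@B6}

Merge at B6: IN[B6] = OUT[B4] ⊔ OUT[B5] = {a@B4, b@B1, c@B3, c@B5, e@B4, e@B6, f@B5}
Applying B6's transfer function to that IN value gives OUT[B6] (row B6 above).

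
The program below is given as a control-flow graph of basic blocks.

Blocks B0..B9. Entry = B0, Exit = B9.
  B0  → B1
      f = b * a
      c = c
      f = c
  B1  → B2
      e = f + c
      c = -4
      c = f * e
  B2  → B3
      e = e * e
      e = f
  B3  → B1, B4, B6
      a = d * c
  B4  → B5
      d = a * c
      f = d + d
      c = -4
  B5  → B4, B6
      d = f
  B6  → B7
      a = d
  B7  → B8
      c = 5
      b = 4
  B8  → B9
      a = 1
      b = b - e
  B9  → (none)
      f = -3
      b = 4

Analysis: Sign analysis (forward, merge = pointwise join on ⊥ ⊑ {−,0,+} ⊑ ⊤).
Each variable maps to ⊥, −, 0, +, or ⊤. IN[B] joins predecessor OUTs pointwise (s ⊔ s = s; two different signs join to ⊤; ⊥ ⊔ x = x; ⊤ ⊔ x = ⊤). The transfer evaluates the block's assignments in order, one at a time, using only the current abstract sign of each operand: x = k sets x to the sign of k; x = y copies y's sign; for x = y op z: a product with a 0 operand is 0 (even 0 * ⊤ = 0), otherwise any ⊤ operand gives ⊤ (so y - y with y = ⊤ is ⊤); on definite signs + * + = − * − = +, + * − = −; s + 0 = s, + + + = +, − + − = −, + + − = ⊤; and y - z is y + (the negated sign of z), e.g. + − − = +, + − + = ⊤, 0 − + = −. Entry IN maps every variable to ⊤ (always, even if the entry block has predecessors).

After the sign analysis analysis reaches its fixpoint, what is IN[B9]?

Answer: {a: +, b: ⊤, c: +, d: ⊤, e: ⊤, f: ⊤}

Working:
Converged values:
  B0:  IN=(all ⊤)  OUT=(all ⊤)
  B1:  IN=(all ⊤)  OUT=(all ⊤)
  B2:  IN=(all ⊤)  OUT=(all ⊤)
  B3:  IN=(all ⊤)  OUT=(all ⊤)
  B4:  IN=(all ⊤)  OUT={c:-; rest ⊤}
  B5:  IN={c:-; rest ⊤}  OUT={c:-; rest ⊤}
  B6:  IN=(all ⊤)  OUT=(all ⊤)
  B7:  IN=(all ⊤)  OUT={b:+, c:+; rest ⊤}
  B8:  IN={b:+, c:+; rest ⊤}  OUT={a:+, c:+; rest ⊤}
  B9:  IN={a:+, c:+; rest ⊤}  OUT={a:+, b:+, c:+, f:-; rest ⊤}

Merge at B9: IN[B9] = OUT[B8] = {a: +, b: ⊤, c: +, d: ⊤, e: ⊤, f: ⊤}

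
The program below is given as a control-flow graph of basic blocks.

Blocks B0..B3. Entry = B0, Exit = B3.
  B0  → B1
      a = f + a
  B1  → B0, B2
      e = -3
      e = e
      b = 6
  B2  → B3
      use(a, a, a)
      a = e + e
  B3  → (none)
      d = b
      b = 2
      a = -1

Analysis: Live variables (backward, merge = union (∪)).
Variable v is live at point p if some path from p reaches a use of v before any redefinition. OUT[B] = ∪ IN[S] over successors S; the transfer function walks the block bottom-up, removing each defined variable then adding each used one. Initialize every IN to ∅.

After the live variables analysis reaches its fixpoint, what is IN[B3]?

Converged values:
  B0:   IN={a, f}   OUT={a, f}
  B1:   IN={a, f}   OUT={a, b, e, f}
  B2:   IN={a, b, e}   OUT={b}
  B3:   IN={b}   OUT={}

B3 is the boundary node: OUT[B3] = {}
Applying B3's transfer function to that OUT value gives IN[B3] (row B3 above).

Answer: {b}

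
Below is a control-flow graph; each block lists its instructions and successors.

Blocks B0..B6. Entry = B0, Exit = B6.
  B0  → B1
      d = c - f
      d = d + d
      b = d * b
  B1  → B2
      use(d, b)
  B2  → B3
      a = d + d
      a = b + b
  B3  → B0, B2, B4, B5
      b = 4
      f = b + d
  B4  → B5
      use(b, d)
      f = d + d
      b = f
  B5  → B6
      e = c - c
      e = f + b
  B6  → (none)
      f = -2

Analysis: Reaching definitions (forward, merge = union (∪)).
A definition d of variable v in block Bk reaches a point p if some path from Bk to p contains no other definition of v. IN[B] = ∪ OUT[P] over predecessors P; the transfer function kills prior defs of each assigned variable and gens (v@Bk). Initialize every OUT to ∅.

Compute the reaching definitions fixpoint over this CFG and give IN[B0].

Converged values:
  B0:   IN={a@B2, b@B3, d@B0, f@B3}   OUT={a@B2, b@B0, d@B0, f@B3}
  B1:   IN={a@B2, b@B0, d@B0, f@B3}   OUT={a@B2, b@B0, d@B0, f@B3}
  B2:   IN={a@B2, b@B0, b@B3, d@B0, f@B3}   OUT={a@B2, b@B0, b@B3, d@B0, f@B3}
  B3:   IN={a@B2, b@B0, b@B3, d@B0, f@B3}   OUT={a@B2, b@B3, d@B0, f@B3}
  B4:   IN={a@B2, b@B3, d@B0, f@B3}   OUT={a@B2, b@B4, d@B0, f@B4}
  B5:   IN={a@B2, b@B3, b@B4, d@B0, f@B3, f@B4}   OUT={a@B2, b@B3, b@B4, d@B0, e@B5, f@B3, f@B4}
  B6:   IN={a@B2, b@B3, b@B4, d@B0, e@B5, f@B3, f@B4}   OUT={a@B2, b@B3, b@B4, d@B0, e@B5, f@B6}

Merge at B0 (entry node, so the boundary value {} is joined with the incoming edge(s)): IN[B0] = {} ⊔ OUT[B3] = {a@B2, b@B3, d@B0, f@B3}

Answer: {a@B2, b@B3, d@B0, f@B3}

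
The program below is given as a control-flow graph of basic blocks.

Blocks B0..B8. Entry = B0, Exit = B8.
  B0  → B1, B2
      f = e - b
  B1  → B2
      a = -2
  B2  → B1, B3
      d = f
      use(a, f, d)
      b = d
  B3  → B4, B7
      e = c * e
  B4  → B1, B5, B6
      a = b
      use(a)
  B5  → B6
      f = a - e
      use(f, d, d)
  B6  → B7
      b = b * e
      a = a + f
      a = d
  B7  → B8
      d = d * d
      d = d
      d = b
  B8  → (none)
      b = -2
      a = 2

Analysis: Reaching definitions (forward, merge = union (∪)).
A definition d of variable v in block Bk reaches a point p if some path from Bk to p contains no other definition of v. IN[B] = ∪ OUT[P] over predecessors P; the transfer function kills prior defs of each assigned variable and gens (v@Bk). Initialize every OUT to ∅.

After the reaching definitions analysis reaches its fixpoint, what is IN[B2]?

Per-block solution:
  B0:   IN={}   OUT={f@B0}
  B1:   IN={a@B1, a@B4, b@B2, d@B2, e@B3, f@B0}   OUT={a@B1, b@B2, d@B2, e@B3, f@B0}
  B2:   IN={a@B1, b@B2, d@B2, e@B3, f@B0}   OUT={a@B1, b@B2, d@B2, e@B3, f@B0}
  B3:   IN={a@B1, b@B2, d@B2, e@B3, f@B0}   OUT={a@B1, b@B2, d@B2, e@B3, f@B0}
  B4:   IN={a@B1, b@B2, d@B2, e@B3, f@B0}   OUT={a@B4, b@B2, d@B2, e@B3, f@B0}
  B5:   IN={a@B4, b@B2, d@B2, e@B3, f@B0}   OUT={a@B4, b@B2, d@B2, e@B3, f@B5}
  B6:   IN={a@B4, b@B2, d@B2, e@B3, f@B0, f@B5}   OUT={a@B6, b@B6, d@B2, e@B3, f@B0, f@B5}
  B7:   IN={a@B1, a@B6, b@B2, b@B6, d@B2, e@B3, f@B0, f@B5}   OUT={a@B1, a@B6, b@B2, b@B6, d@B7, e@B3, f@B0, f@B5}
  B8:   IN={a@B1, a@B6, b@B2, b@B6, d@B7, e@B3, f@B0, f@B5}   OUT={a@B8, b@B8, d@B7, e@B3, f@B0, f@B5}

Merge at B2: IN[B2] = OUT[B0] ⊔ OUT[B1] = {a@B1, b@B2, d@B2, e@B3, f@B0}

Answer: {a@B1, b@B2, d@B2, e@B3, f@B0}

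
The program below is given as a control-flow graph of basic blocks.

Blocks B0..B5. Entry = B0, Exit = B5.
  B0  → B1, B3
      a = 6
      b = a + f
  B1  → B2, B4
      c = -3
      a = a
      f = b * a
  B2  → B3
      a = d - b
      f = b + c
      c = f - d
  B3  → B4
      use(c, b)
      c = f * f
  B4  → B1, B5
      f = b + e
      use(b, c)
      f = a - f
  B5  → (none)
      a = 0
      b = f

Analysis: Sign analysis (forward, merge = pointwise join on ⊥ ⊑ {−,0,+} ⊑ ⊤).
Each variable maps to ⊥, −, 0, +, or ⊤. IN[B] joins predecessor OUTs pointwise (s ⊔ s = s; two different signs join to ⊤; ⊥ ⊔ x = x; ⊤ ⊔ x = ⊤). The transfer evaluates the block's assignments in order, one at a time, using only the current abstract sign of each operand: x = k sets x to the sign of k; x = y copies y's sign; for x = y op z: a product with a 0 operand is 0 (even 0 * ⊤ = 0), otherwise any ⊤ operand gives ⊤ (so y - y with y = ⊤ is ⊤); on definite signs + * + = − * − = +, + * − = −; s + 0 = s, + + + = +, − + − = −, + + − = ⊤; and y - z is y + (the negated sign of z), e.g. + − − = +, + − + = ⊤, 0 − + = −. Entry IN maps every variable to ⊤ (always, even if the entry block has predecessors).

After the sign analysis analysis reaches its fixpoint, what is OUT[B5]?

Answer: {a: 0, b: ⊤, c: ⊤, d: ⊤, e: ⊤, f: ⊤}

Working:
Converged values:
  B0: | IN=(all ⊤) | OUT={a:+; rest ⊤}
  B1: | IN=(all ⊤) | OUT={c:-; rest ⊤}
  B2: | IN={c:-; rest ⊤} | OUT=(all ⊤)
  B3: | IN=(all ⊤) | OUT=(all ⊤)
  B4: | IN=(all ⊤) | OUT=(all ⊤)
  B5: | IN=(all ⊤) | OUT={a:0; rest ⊤}

Merge at B5: IN[B5] = OUT[B4] = {a: ⊤, b: ⊤, c: ⊤, d: ⊤, e: ⊤, f: ⊤}
Applying B5's transfer function to that IN value gives OUT[B5] (row B5 above).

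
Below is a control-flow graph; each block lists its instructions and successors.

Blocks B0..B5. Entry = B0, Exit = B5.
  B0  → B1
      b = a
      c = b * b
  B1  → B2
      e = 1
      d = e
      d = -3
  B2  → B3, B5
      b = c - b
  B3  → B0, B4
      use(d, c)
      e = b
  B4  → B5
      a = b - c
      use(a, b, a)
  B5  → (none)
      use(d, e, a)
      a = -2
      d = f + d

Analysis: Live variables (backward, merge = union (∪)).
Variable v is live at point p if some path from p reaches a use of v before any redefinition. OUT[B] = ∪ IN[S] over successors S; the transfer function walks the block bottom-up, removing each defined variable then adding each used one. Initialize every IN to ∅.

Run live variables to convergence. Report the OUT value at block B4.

Answer: {a, d, e, f}

Derivation:
Converged values:
  B0:   IN={a, f}   OUT={a, b, c, f}
  B1:   IN={a, b, c, f}   OUT={a, b, c, d, e, f}
  B2:   IN={a, b, c, d, e, f}   OUT={a, b, c, d, e, f}
  B3:   IN={a, b, c, d, f}   OUT={a, b, c, d, e, f}
  B4:   IN={b, c, d, e, f}   OUT={a, d, e, f}
  B5:   IN={a, d, e, f}   OUT={}

Merge at B4: OUT[B4] = IN[B5] = {a, d, e, f}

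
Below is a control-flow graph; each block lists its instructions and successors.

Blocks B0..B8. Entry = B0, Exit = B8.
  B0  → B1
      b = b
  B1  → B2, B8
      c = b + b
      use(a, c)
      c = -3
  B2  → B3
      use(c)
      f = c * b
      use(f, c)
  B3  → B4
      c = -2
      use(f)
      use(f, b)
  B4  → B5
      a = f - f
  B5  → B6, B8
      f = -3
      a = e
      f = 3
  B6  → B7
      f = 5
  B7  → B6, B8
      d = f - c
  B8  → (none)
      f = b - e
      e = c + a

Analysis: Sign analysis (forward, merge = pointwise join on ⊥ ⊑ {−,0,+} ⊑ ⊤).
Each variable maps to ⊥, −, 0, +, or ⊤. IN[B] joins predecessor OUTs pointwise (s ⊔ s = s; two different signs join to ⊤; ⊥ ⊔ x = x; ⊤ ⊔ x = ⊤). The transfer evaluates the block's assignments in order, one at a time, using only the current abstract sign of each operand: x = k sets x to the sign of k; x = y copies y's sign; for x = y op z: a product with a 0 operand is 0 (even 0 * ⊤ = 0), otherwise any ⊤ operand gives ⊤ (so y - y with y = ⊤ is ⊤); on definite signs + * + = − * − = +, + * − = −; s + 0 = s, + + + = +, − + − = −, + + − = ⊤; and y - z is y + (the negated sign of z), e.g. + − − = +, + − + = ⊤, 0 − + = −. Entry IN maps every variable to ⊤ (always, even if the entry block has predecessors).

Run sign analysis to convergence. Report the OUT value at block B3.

Answer: {a: ⊤, b: ⊤, c: -, d: ⊤, e: ⊤, f: ⊤}

Trace:
Fixpoint table:
  B0:  IN=(all ⊤)  OUT=(all ⊤)
  B1:  IN=(all ⊤)  OUT={c:-; rest ⊤}
  B2:  IN={c:-; rest ⊤}  OUT={c:-; rest ⊤}
  B3:  IN={c:-; rest ⊤}  OUT={c:-; rest ⊤}
  B4:  IN={c:-; rest ⊤}  OUT={c:-; rest ⊤}
  B5:  IN={c:-; rest ⊤}  OUT={c:-, f:+; rest ⊤}
  B6:  IN={c:-, f:+; rest ⊤}  OUT={c:-, f:+; rest ⊤}
  B7:  IN={c:-, f:+; rest ⊤}  OUT={c:-, d:+, f:+; rest ⊤}
  B8:  IN={c:-; rest ⊤}  OUT={c:-; rest ⊤}

Merge at B3: IN[B3] = OUT[B2] = {a: ⊤, b: ⊤, c: -, d: ⊤, e: ⊤, f: ⊤}
Applying B3's transfer function to that IN value gives OUT[B3] (row B3 above).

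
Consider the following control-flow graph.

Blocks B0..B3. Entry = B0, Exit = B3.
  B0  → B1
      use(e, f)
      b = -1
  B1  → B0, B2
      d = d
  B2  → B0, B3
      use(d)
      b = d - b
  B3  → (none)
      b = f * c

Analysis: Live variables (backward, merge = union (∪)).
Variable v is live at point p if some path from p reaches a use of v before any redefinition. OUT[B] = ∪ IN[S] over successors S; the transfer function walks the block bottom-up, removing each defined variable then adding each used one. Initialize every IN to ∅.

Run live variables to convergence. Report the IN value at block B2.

Converged values:
  B0:   IN={c, d, e, f}   OUT={b, c, d, e, f}
  B1:   IN={b, c, d, e, f}   OUT={b, c, d, e, f}
  B2:   IN={b, c, d, e, f}   OUT={c, d, e, f}
  B3:   IN={c, f}   OUT={}

Merge at B2: OUT[B2] = IN[B0] ⊔ IN[B3] = {c, d, e, f}
Applying B2's transfer function to that OUT value gives IN[B2] (row B2 above).

Answer: {b, c, d, e, f}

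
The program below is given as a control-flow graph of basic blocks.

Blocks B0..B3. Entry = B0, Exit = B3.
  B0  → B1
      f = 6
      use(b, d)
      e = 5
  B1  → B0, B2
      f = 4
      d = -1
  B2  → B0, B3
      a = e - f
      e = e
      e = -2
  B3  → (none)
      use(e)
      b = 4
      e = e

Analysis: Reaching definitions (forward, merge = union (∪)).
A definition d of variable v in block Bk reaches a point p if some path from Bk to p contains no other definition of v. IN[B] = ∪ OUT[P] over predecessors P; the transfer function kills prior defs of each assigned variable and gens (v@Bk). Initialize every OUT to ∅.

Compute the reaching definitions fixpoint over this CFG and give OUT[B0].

Per-block solution:
  B0: | IN={a@B2, d@B1, e@B0, e@B2, f@B1} | OUT={a@B2, d@B1, e@B0, f@B0}
  B1: | IN={a@B2, d@B1, e@B0, f@B0} | OUT={a@B2, d@B1, e@B0, f@B1}
  B2: | IN={a@B2, d@B1, e@B0, f@B1} | OUT={a@B2, d@B1, e@B2, f@B1}
  B3: | IN={a@B2, d@B1, e@B2, f@B1} | OUT={a@B2, b@B3, d@B1, e@B3, f@B1}

Merge at B0 (entry node, so the boundary value {} is joined with the incoming edge(s)): IN[B0] = {} ⊔ OUT[B1] ⊔ OUT[B2] = {a@B2, d@B1, e@B0, e@B2, f@B1}
Applying B0's transfer function to that IN value gives OUT[B0] (row B0 above).

Answer: {a@B2, d@B1, e@B0, f@B0}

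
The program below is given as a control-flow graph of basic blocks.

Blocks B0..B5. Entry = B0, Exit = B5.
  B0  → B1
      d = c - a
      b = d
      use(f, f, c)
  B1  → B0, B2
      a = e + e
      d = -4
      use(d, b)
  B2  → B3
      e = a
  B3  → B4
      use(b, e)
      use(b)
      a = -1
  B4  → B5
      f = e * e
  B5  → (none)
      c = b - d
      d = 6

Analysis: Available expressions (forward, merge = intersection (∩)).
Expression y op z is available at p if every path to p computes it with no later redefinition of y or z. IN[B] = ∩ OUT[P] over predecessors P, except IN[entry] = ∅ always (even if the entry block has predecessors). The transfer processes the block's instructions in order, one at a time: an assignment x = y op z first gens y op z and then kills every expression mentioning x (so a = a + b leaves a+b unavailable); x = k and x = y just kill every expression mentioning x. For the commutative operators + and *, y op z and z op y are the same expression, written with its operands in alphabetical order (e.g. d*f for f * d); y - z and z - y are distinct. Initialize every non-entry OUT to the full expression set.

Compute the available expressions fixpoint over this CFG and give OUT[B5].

Converged values:
  B0: | IN={} | OUT={c-a}
  B1: | IN={c-a} | OUT={e+e}
  B2: | IN={e+e} | OUT={}
  B3: | IN={} | OUT={}
  B4: | IN={} | OUT={e*e}
  B5: | IN={e*e} | OUT={e*e}

Merge at B5: IN[B5] = OUT[B4] = {e*e}
Applying B5's transfer function to that IN value gives OUT[B5] (row B5 above).

Answer: {e*e}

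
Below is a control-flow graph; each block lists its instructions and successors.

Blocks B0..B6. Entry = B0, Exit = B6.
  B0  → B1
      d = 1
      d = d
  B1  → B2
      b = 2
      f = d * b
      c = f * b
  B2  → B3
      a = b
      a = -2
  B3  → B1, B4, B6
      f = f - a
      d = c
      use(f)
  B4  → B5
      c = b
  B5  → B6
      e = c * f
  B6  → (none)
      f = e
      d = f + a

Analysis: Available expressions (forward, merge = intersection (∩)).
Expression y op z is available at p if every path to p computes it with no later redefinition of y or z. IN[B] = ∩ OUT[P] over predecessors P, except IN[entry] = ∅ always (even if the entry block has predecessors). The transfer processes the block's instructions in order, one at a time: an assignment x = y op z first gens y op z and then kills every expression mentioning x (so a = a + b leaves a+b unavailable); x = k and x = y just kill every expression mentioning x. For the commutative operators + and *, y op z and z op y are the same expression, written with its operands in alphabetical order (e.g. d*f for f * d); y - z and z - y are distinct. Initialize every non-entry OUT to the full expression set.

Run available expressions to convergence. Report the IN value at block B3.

Answer: {b*d, b*f}

Working:
Per-block solution:
  B0: | IN={} | OUT={}
  B1: | IN={} | OUT={b*d, b*f}
  B2: | IN={b*d, b*f} | OUT={b*d, b*f}
  B3: | IN={b*d, b*f} | OUT={}
  B4: | IN={} | OUT={}
  B5: | IN={} | OUT={c*f}
  B6: | IN={} | OUT={a+f}

Merge at B3: IN[B3] = OUT[B2] = {b*d, b*f}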